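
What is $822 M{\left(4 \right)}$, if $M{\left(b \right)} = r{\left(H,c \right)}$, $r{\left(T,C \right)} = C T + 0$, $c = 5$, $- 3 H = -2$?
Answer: $2740$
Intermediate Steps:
$H = \frac{2}{3}$ ($H = \left(- \frac{1}{3}\right) \left(-2\right) = \frac{2}{3} \approx 0.66667$)
$r{\left(T,C \right)} = C T$
$M{\left(b \right)} = \frac{10}{3}$ ($M{\left(b \right)} = 5 \cdot \frac{2}{3} = \frac{10}{3}$)
$822 M{\left(4 \right)} = 822 \cdot \frac{10}{3} = 2740$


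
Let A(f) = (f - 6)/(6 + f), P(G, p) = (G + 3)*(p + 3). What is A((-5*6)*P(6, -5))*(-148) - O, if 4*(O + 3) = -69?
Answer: -45317/364 ≈ -124.50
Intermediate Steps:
O = -81/4 (O = -3 + (1/4)*(-69) = -3 - 69/4 = -81/4 ≈ -20.250)
P(G, p) = (3 + G)*(3 + p)
A(f) = (-6 + f)/(6 + f)
A((-5*6)*P(6, -5))*(-148) - O = ((-6 + (-5*6)*(9 + 3*6 + 3*(-5) + 6*(-5)))/(6 + (-5*6)*(9 + 3*6 + 3*(-5) + 6*(-5))))*(-148) - 1*(-81/4) = ((-6 - 30*(9 + 18 - 15 - 30))/(6 - 30*(9 + 18 - 15 - 30)))*(-148) + 81/4 = ((-6 - 30*(-18))/(6 - 30*(-18)))*(-148) + 81/4 = ((-6 + 540)/(6 + 540))*(-148) + 81/4 = (534/546)*(-148) + 81/4 = ((1/546)*534)*(-148) + 81/4 = (89/91)*(-148) + 81/4 = -13172/91 + 81/4 = -45317/364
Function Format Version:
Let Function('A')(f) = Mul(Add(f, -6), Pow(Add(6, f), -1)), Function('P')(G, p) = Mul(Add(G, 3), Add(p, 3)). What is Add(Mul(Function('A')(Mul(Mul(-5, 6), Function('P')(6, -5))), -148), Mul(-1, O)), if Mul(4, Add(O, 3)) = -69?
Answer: Rational(-45317, 364) ≈ -124.50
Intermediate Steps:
O = Rational(-81, 4) (O = Add(-3, Mul(Rational(1, 4), -69)) = Add(-3, Rational(-69, 4)) = Rational(-81, 4) ≈ -20.250)
Function('P')(G, p) = Mul(Add(3, G), Add(3, p))
Function('A')(f) = Mul(Pow(Add(6, f), -1), Add(-6, f)) (Function('A')(f) = Mul(Add(-6, f), Pow(Add(6, f), -1)) = Mul(Pow(Add(6, f), -1), Add(-6, f)))
Add(Mul(Function('A')(Mul(Mul(-5, 6), Function('P')(6, -5))), -148), Mul(-1, O)) = Add(Mul(Mul(Pow(Add(6, Mul(Mul(-5, 6), Add(9, Mul(3, 6), Mul(3, -5), Mul(6, -5)))), -1), Add(-6, Mul(Mul(-5, 6), Add(9, Mul(3, 6), Mul(3, -5), Mul(6, -5))))), -148), Mul(-1, Rational(-81, 4))) = Add(Mul(Mul(Pow(Add(6, Mul(-30, Add(9, 18, -15, -30))), -1), Add(-6, Mul(-30, Add(9, 18, -15, -30)))), -148), Rational(81, 4)) = Add(Mul(Mul(Pow(Add(6, Mul(-30, -18)), -1), Add(-6, Mul(-30, -18))), -148), Rational(81, 4)) = Add(Mul(Mul(Pow(Add(6, 540), -1), Add(-6, 540)), -148), Rational(81, 4)) = Add(Mul(Mul(Pow(546, -1), 534), -148), Rational(81, 4)) = Add(Mul(Mul(Rational(1, 546), 534), -148), Rational(81, 4)) = Add(Mul(Rational(89, 91), -148), Rational(81, 4)) = Add(Rational(-13172, 91), Rational(81, 4)) = Rational(-45317, 364)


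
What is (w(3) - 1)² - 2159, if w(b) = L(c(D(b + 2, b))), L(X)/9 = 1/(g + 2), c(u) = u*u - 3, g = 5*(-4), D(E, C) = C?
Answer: -8627/4 ≈ -2156.8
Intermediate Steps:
g = -20
c(u) = -3 + u² (c(u) = u² - 3 = -3 + u²)
L(X) = -½ (L(X) = 9/(-20 + 2) = 9/(-18) = 9*(-1/18) = -½)
w(b) = -½
(w(3) - 1)² - 2159 = (-½ - 1)² - 2159 = (-3/2)² - 2159 = 9/4 - 2159 = -8627/4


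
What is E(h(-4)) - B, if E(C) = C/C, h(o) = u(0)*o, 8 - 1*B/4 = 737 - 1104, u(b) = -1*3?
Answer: -1499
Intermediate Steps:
u(b) = -3
B = 1500 (B = 32 - 4*(737 - 1104) = 32 - 4*(-367) = 32 + 1468 = 1500)
h(o) = -3*o
E(C) = 1
E(h(-4)) - B = 1 - 1*1500 = 1 - 1500 = -1499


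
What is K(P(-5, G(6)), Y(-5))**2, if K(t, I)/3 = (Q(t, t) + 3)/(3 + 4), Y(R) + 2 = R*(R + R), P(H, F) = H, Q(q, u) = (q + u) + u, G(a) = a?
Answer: 1296/49 ≈ 26.449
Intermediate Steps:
Q(q, u) = q + 2*u
Y(R) = -2 + 2*R**2 (Y(R) = -2 + R*(R + R) = -2 + R*(2*R) = -2 + 2*R**2)
K(t, I) = 9/7 + 9*t/7 (K(t, I) = 3*(((t + 2*t) + 3)/(3 + 4)) = 3*((3*t + 3)/7) = 3*((3 + 3*t)*(1/7)) = 3*(3/7 + 3*t/7) = 9/7 + 9*t/7)
K(P(-5, G(6)), Y(-5))**2 = (9/7 + (9/7)*(-5))**2 = (9/7 - 45/7)**2 = (-36/7)**2 = 1296/49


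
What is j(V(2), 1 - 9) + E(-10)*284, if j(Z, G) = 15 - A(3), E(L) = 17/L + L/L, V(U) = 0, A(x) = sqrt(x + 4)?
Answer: -919/5 - sqrt(7) ≈ -186.45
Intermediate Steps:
A(x) = sqrt(4 + x)
E(L) = 1 + 17/L (E(L) = 17/L + 1 = 1 + 17/L)
j(Z, G) = 15 - sqrt(7) (j(Z, G) = 15 - sqrt(4 + 3) = 15 - sqrt(7))
j(V(2), 1 - 9) + E(-10)*284 = (15 - sqrt(7)) + ((17 - 10)/(-10))*284 = (15 - sqrt(7)) - 1/10*7*284 = (15 - sqrt(7)) - 7/10*284 = (15 - sqrt(7)) - 994/5 = -919/5 - sqrt(7)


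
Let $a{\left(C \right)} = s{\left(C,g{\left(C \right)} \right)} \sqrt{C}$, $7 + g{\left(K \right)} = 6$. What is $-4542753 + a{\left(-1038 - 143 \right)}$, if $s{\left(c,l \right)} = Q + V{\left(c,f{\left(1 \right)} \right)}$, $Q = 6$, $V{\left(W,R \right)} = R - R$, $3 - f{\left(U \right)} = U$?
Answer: $-4542753 + 6 i \sqrt{1181} \approx -4.5428 \cdot 10^{6} + 206.19 i$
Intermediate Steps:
$f{\left(U \right)} = 3 - U$
$V{\left(W,R \right)} = 0$
$g{\left(K \right)} = -1$ ($g{\left(K \right)} = -7 + 6 = -1$)
$s{\left(c,l \right)} = 6$ ($s{\left(c,l \right)} = 6 + 0 = 6$)
$a{\left(C \right)} = 6 \sqrt{C}$
$-4542753 + a{\left(-1038 - 143 \right)} = -4542753 + 6 \sqrt{-1038 - 143} = -4542753 + 6 \sqrt{-1181} = -4542753 + 6 i \sqrt{1181}$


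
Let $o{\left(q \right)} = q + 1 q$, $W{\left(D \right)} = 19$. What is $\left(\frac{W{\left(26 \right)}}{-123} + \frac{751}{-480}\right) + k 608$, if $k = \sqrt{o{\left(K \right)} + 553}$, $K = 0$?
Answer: $- \frac{11277}{6560} + 608 \sqrt{553} \approx 14296.0$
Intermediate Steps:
$o{\left(q \right)} = 2 q$ ($o{\left(q \right)} = q + q = 2 q$)
$k = \sqrt{553}$ ($k = \sqrt{2 \cdot 0 + 553} = \sqrt{0 + 553} = \sqrt{553} \approx 23.516$)
$\left(\frac{W{\left(26 \right)}}{-123} + \frac{751}{-480}\right) + k 608 = \left(\frac{19}{-123} + \frac{751}{-480}\right) + \sqrt{553} \cdot 608 = \left(19 \left(- \frac{1}{123}\right) + 751 \left(- \frac{1}{480}\right)\right) + 608 \sqrt{553} = \left(- \frac{19}{123} - \frac{751}{480}\right) + 608 \sqrt{553} = - \frac{11277}{6560} + 608 \sqrt{553}$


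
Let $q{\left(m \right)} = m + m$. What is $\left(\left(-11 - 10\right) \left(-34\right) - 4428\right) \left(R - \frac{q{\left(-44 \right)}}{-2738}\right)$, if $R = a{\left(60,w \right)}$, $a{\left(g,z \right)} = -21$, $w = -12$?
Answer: $\frac{106937202}{1369} \approx 78113.0$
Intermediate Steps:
$q{\left(m \right)} = 2 m$
$R = -21$
$\left(\left(-11 - 10\right) \left(-34\right) - 4428\right) \left(R - \frac{q{\left(-44 \right)}}{-2738}\right) = \left(\left(-11 - 10\right) \left(-34\right) - 4428\right) \left(-21 - \frac{2 \left(-44\right)}{-2738}\right) = \left(\left(-21\right) \left(-34\right) - 4428\right) \left(-21 - \left(-88\right) \left(- \frac{1}{2738}\right)\right) = \left(714 - 4428\right) \left(-21 - \frac{44}{1369}\right) = - 3714 \left(-21 - \frac{44}{1369}\right) = \left(-3714\right) \left(- \frac{28793}{1369}\right) = \frac{106937202}{1369}$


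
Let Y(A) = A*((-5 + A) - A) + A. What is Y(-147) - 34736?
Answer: -34148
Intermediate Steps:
Y(A) = -4*A (Y(A) = A*(-5) + A = -5*A + A = -4*A)
Y(-147) - 34736 = -4*(-147) - 34736 = 588 - 34736 = -34148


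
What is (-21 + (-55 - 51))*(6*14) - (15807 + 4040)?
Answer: -30515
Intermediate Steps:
(-21 + (-55 - 51))*(6*14) - (15807 + 4040) = (-21 - 106)*84 - 1*19847 = -127*84 - 19847 = -10668 - 19847 = -30515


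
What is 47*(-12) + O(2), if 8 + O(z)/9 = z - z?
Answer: -636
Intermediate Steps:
O(z) = -72 (O(z) = -72 + 9*(z - z) = -72 + 9*0 = -72 + 0 = -72)
47*(-12) + O(2) = 47*(-12) - 72 = -564 - 72 = -636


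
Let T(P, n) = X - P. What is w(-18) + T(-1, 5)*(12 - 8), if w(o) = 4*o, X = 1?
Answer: -64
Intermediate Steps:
T(P, n) = 1 - P
w(-18) + T(-1, 5)*(12 - 8) = 4*(-18) + (1 - 1*(-1))*(12 - 8) = -72 + (1 + 1)*4 = -72 + 2*4 = -72 + 8 = -64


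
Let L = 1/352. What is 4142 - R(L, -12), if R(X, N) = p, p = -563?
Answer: 4705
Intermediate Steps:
L = 1/352 ≈ 0.0028409
R(X, N) = -563
4142 - R(L, -12) = 4142 - 1*(-563) = 4142 + 563 = 4705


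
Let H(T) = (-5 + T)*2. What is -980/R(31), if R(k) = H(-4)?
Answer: 490/9 ≈ 54.444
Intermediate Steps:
H(T) = -10 + 2*T
R(k) = -18 (R(k) = -10 + 2*(-4) = -10 - 8 = -18)
-980/R(31) = -980/(-18) = -980*(-1/18) = 490/9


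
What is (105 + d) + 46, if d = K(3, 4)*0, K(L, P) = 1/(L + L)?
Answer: 151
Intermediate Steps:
K(L, P) = 1/(2*L)
d = 0 (d = ((½)/3)*0 = ((½)*(⅓))*0 = (⅙)*0 = 0)
(105 + d) + 46 = (105 + 0) + 46 = 105 + 46 = 151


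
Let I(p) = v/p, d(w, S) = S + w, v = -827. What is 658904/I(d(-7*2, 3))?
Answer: 7247944/827 ≈ 8764.1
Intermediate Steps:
I(p) = -827/p
658904/I(d(-7*2, 3)) = 658904/((-827/(3 - 7*2))) = 658904/((-827/(3 - 14))) = 658904/((-827/(-11))) = 658904/((-827*(-1/11))) = 658904/(827/11) = 658904*(11/827) = 7247944/827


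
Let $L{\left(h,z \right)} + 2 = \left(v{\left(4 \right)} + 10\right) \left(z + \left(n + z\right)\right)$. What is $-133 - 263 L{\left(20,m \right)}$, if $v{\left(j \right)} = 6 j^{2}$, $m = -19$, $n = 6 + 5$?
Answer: $753099$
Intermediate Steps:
$n = 11$
$L{\left(h,z \right)} = 1164 + 212 z$ ($L{\left(h,z \right)} = -2 + \left(6 \cdot 4^{2} + 10\right) \left(z + \left(11 + z\right)\right) = -2 + \left(6 \cdot 16 + 10\right) \left(11 + 2 z\right) = -2 + \left(96 + 10\right) \left(11 + 2 z\right) = -2 + 106 \left(11 + 2 z\right) = -2 + \left(1166 + 212 z\right) = 1164 + 212 z$)
$-133 - 263 L{\left(20,m \right)} = -133 - 263 \left(1164 + 212 \left(-19\right)\right) = -133 - 263 \left(1164 - 4028\right) = -133 - -753232 = -133 + 753232 = 753099$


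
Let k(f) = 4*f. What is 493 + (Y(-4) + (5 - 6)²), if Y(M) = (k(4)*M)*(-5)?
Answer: 814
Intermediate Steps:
Y(M) = -80*M (Y(M) = ((4*4)*M)*(-5) = (16*M)*(-5) = -80*M)
493 + (Y(-4) + (5 - 6)²) = 493 + (-80*(-4) + (5 - 6)²) = 493 + (320 + (-1)²) = 493 + (320 + 1) = 493 + 321 = 814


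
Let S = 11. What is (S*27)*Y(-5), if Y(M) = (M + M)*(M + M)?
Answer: 29700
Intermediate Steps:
Y(M) = 4*M**2 (Y(M) = (2*M)*(2*M) = 4*M**2)
(S*27)*Y(-5) = (11*27)*(4*(-5)**2) = 297*(4*25) = 297*100 = 29700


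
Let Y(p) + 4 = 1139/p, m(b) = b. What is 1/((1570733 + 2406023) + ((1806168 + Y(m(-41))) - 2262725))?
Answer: 41/144326856 ≈ 2.8408e-7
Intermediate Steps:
Y(p) = -4 + 1139/p
1/((1570733 + 2406023) + ((1806168 + Y(m(-41))) - 2262725)) = 1/((1570733 + 2406023) + ((1806168 + (-4 + 1139/(-41))) - 2262725)) = 1/(3976756 + ((1806168 + (-4 + 1139*(-1/41))) - 2262725)) = 1/(3976756 + ((1806168 + (-4 - 1139/41)) - 2262725)) = 1/(3976756 + ((1806168 - 1303/41) - 2262725)) = 1/(3976756 + (74051585/41 - 2262725)) = 1/(3976756 - 18720140/41) = 1/(144326856/41) = 41/144326856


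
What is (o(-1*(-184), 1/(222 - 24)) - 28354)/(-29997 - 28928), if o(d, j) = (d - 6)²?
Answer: -666/11785 ≈ -0.056513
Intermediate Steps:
o(d, j) = (-6 + d)²
(o(-1*(-184), 1/(222 - 24)) - 28354)/(-29997 - 28928) = ((-6 - 1*(-184))² - 28354)/(-29997 - 28928) = ((-6 + 184)² - 28354)/(-58925) = (178² - 28354)*(-1/58925) = (31684 - 28354)*(-1/58925) = 3330*(-1/58925) = -666/11785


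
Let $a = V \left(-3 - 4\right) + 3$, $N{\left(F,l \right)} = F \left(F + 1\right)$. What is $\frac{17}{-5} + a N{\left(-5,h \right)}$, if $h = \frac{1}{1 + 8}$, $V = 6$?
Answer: $- \frac{3917}{5} \approx -783.4$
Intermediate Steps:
$h = \frac{1}{9} \approx 0.11111$
$N{\left(F,l \right)} = F \left(1 + F\right)$
$a = -39$ ($a = 6 \left(-3 - 4\right) + 3 = 6 \left(-7\right) + 3 = -42 + 3 = -39$)
$\frac{17}{-5} + a N{\left(-5,h \right)} = \frac{17}{-5} - 39 \left(- 5 \left(1 - 5\right)\right) = 17 \left(- \frac{1}{5}\right) - 39 \left(\left(-5\right) \left(-4\right)\right) = - \frac{17}{5} - 780 = - \frac{3917}{5}$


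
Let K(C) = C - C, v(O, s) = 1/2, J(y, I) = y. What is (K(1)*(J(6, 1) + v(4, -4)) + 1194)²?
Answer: 1425636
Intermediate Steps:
v(O, s) = ½
K(C) = 0
(K(1)*(J(6, 1) + v(4, -4)) + 1194)² = (0*(6 + ½) + 1194)² = (0*(13/2) + 1194)² = (0 + 1194)² = 1194² = 1425636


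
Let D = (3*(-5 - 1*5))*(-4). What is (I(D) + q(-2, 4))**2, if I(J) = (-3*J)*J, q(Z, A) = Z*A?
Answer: 1866931264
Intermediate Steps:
q(Z, A) = A*Z
D = 120 (D = (3*(-5 - 5))*(-4) = (3*(-10))*(-4) = -30*(-4) = 120)
I(J) = -3*J**2
(I(D) + q(-2, 4))**2 = (-3*120**2 + 4*(-2))**2 = (-3*14400 - 8)**2 = (-43200 - 8)**2 = (-43208)**2 = 1866931264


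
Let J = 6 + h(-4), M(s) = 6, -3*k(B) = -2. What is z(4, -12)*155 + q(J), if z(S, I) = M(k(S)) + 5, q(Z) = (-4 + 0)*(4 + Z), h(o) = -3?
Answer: 1677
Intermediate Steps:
k(B) = ⅔ (k(B) = -⅓*(-2) = ⅔)
J = 3 (J = 6 - 3 = 3)
q(Z) = -16 - 4*Z (q(Z) = -4*(4 + Z) = -16 - 4*Z)
z(S, I) = 11 (z(S, I) = 6 + 5 = 11)
z(4, -12)*155 + q(J) = 11*155 + (-16 - 4*3) = 1705 + (-16 - 12) = 1705 - 28 = 1677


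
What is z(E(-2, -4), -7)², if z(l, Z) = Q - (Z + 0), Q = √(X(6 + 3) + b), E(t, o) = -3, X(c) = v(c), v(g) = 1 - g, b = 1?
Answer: (7 + I*√7)² ≈ 42.0 + 37.041*I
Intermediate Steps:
X(c) = 1 - c
Q = I*√7 (Q = √((1 - (6 + 3)) + 1) = √((1 - 1*9) + 1) = √((1 - 9) + 1) = √(-8 + 1) = √(-7) = I*√7 ≈ 2.6458*I)
z(l, Z) = -Z + I*√7 (z(l, Z) = I*√7 - (Z + 0) = I*√7 - Z = -Z + I*√7)
z(E(-2, -4), -7)² = (-1*(-7) + I*√7)² = (7 + I*√7)²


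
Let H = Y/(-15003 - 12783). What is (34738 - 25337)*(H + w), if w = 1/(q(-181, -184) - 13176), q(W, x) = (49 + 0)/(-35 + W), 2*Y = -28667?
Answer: 766897309090003/158161524180 ≈ 4848.8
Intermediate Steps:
Y = -28667/2 (Y = (½)*(-28667) = -28667/2 ≈ -14334.)
q(W, x) = 49/(-35 + W)
w = -216/2846065 (w = 1/(49/(-35 - 181) - 13176) = 1/(49/(-216) - 13176) = 1/(49*(-1/216) - 13176) = 1/(-49/216 - 13176) = 1/(-2846065/216) = -216/2846065 ≈ -7.5894e-5)
H = 28667/55572 (H = -28667/(2*(-15003 - 12783)) = -28667/2/(-27786) = -28667/2*(-1/27786) = 28667/55572 ≈ 0.51585)
(34738 - 25337)*(H + w) = (34738 - 25337)*(28667/55572 - 216/2846065) = 9401*(81576141803/158161524180) = 766897309090003/158161524180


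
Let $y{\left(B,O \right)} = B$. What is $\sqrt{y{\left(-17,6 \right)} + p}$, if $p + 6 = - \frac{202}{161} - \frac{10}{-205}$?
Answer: $\frac{i \sqrt{1054727583}}{6601} \approx 4.9199 i$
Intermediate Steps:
$p = - \frac{47566}{6601}$ ($p = -6 - \left(- \frac{2}{41} + \frac{202}{161}\right) = -6 - \frac{7960}{6601} = - \frac{47566}{6601} \approx -7.2059$)
$\sqrt{y{\left(-17,6 \right)} + p} = \sqrt{-17 - \frac{47566}{6601}} = \sqrt{- \frac{159783}{6601}} = \frac{i \sqrt{1054727583}}{6601}$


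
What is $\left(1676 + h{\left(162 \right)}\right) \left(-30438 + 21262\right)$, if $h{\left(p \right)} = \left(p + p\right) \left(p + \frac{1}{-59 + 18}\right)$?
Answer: $- \frac{20374390400}{41} \approx -4.9694 \cdot 10^{8}$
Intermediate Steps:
$h{\left(p \right)} = 2 p \left(- \frac{1}{41} + p\right)$ ($h{\left(p \right)} = 2 p \left(p + \frac{1}{-41}\right) = 2 p \left(p - \frac{1}{41}\right) = 2 p \left(- \frac{1}{41} + p\right)$)
$\left(1676 + h{\left(162 \right)}\right) \left(-30438 + 21262\right) = \left(1676 + \frac{2}{41} \cdot 162 \left(-1 + 41 \cdot 162\right)\right) \left(-30438 + 21262\right) = \left(1676 + \frac{2}{41} \cdot 162 \left(-1 + 6642\right)\right) \left(-9176\right) = \left(1676 + \frac{2}{41} \cdot 162 \cdot 6641\right) \left(-9176\right) = \left(1676 + \frac{2151684}{41}\right) \left(-9176\right) = \frac{2220400}{41} \left(-9176\right) = - \frac{20374390400}{41}$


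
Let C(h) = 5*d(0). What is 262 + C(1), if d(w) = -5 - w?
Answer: 237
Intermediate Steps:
C(h) = -25 (C(h) = 5*(-5 - 1*0) = 5*(-5 + 0) = 5*(-5) = -25)
262 + C(1) = 262 - 25 = 237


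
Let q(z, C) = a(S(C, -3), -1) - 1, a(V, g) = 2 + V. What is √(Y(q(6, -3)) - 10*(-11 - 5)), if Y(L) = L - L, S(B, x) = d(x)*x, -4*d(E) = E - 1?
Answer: 4*√10 ≈ 12.649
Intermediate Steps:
d(E) = ¼ - E/4 (d(E) = -(E - 1)/4 = -(-1 + E)/4 = ¼ - E/4)
S(B, x) = x*(¼ - x/4) (S(B, x) = (¼ - x/4)*x = x*(¼ - x/4))
q(z, C) = -2 (q(z, C) = (2 + (¼)*(-3)*(1 - 1*(-3))) - 1 = (2 + (¼)*(-3)*(1 + 3)) - 1 = (2 + (¼)*(-3)*4) - 1 = (2 - 3) - 1 = -1 - 1 = -2)
Y(L) = 0
√(Y(q(6, -3)) - 10*(-11 - 5)) = √(0 - 10*(-11 - 5)) = √(0 - 10*(-16)) = √(0 + 160) = √160 = 4*√10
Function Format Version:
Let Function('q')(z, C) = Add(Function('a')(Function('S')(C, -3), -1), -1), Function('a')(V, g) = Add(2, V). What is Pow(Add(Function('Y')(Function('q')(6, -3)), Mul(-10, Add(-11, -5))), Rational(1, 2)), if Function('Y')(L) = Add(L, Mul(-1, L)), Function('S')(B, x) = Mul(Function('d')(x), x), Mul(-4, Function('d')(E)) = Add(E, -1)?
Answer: Mul(4, Pow(10, Rational(1, 2))) ≈ 12.649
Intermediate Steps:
Function('d')(E) = Add(Rational(1, 4), Mul(Rational(-1, 4), E)) (Function('d')(E) = Mul(Rational(-1, 4), Add(E, -1)) = Mul(Rational(-1, 4), Add(-1, E)) = Add(Rational(1, 4), Mul(Rational(-1, 4), E)))
Function('S')(B, x) = Mul(x, Add(Rational(1, 4), Mul(Rational(-1, 4), x))) (Function('S')(B, x) = Mul(Add(Rational(1, 4), Mul(Rational(-1, 4), x)), x) = Mul(x, Add(Rational(1, 4), Mul(Rational(-1, 4), x))))
Function('q')(z, C) = -2 (Function('q')(z, C) = Add(Add(2, Mul(Rational(1, 4), -3, Add(1, Mul(-1, -3)))), -1) = Add(Add(2, Mul(Rational(1, 4), -3, Add(1, 3))), -1) = Add(Add(2, Mul(Rational(1, 4), -3, 4)), -1) = Add(Add(2, -3), -1) = Add(-1, -1) = -2)
Function('Y')(L) = 0
Pow(Add(Function('Y')(Function('q')(6, -3)), Mul(-10, Add(-11, -5))), Rational(1, 2)) = Pow(Add(0, Mul(-10, Add(-11, -5))), Rational(1, 2)) = Pow(Add(0, Mul(-10, -16)), Rational(1, 2)) = Pow(Add(0, 160), Rational(1, 2)) = Pow(160, Rational(1, 2)) = Mul(4, Pow(10, Rational(1, 2)))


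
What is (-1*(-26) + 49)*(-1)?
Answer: -75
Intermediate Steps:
(-1*(-26) + 49)*(-1) = (26 + 49)*(-1) = 75*(-1) = -75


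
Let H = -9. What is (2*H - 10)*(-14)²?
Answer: -5488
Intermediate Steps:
(2*H - 10)*(-14)² = (2*(-9) - 10)*(-14)² = (-18 - 10)*196 = -28*196 = -5488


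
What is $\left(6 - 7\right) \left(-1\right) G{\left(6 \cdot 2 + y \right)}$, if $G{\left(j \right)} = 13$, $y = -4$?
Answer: $13$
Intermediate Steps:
$\left(6 - 7\right) \left(-1\right) G{\left(6 \cdot 2 + y \right)} = \left(6 - 7\right) \left(-1\right) 13 = \left(-1\right) \left(-1\right) 13 = 1 \cdot 13 = 13$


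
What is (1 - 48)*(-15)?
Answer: 705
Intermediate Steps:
(1 - 48)*(-15) = -47*(-15) = 705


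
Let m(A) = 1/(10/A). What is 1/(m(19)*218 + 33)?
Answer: 5/2236 ≈ 0.0022361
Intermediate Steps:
m(A) = A/10
1/(m(19)*218 + 33) = 1/(((⅒)*19)*218 + 33) = 1/((19/10)*218 + 33) = 1/(2071/5 + 33) = 1/(2236/5) = 5/2236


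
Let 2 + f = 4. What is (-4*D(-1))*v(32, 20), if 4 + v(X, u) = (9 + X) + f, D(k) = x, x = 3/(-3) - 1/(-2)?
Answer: 78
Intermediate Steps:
f = 2 (f = -2 + 4 = 2)
x = -½ (x = 3*(-⅓) - 1*(-½) = -1 + ½ = -½ ≈ -0.50000)
D(k) = -½
v(X, u) = 7 + X (v(X, u) = -4 + ((9 + X) + 2) = -4 + (11 + X) = 7 + X)
(-4*D(-1))*v(32, 20) = (-4*(-½))*(7 + 32) = 2*39 = 78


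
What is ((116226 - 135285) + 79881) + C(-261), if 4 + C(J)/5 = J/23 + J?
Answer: 1367126/23 ≈ 59440.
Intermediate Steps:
C(J) = -20 + 120*J/23 (C(J) = -20 + 5*(J/23 + J) = -20 + 5*(24*J/23) = -20 + 120*J/23)
((116226 - 135285) + 79881) + C(-261) = ((116226 - 135285) + 79881) + (-20 + (120/23)*(-261)) = (-19059 + 79881) + (-20 - 31320/23) = 60822 - 31780/23 = 1367126/23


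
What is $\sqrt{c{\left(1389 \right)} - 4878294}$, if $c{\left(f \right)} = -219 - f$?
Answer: $i \sqrt{4879902} \approx 2209.1 i$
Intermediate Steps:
$\sqrt{c{\left(1389 \right)} - 4878294} = \sqrt{\left(-219 - 1389\right) - 4878294} = \sqrt{-1608 - 4878294} = \sqrt{-4879902} = i \sqrt{4879902}$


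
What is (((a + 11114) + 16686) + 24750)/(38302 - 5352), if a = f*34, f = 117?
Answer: 28264/16475 ≈ 1.7156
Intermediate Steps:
a = 3978 (a = 117*34 = 3978)
(((a + 11114) + 16686) + 24750)/(38302 - 5352) = (((3978 + 11114) + 16686) + 24750)/(38302 - 5352) = ((15092 + 16686) + 24750)/32950 = (31778 + 24750)*(1/32950) = 56528*(1/32950) = 28264/16475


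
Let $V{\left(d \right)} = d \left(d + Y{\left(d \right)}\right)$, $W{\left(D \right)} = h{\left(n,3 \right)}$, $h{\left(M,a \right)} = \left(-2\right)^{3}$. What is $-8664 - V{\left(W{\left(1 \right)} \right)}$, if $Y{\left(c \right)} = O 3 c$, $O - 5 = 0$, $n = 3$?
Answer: $-9688$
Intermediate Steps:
$O = 5$ ($O = 5 + 0 = 5$)
$h{\left(M,a \right)} = -8$
$Y{\left(c \right)} = 15 c$ ($Y{\left(c \right)} = 5 \cdot 3 c = 15 c$)
$W{\left(D \right)} = -8$
$V{\left(d \right)} = 16 d^{2}$ ($V{\left(d \right)} = d \left(d + 15 d\right) = d 16 d = 16 d^{2}$)
$-8664 - V{\left(W{\left(1 \right)} \right)} = -8664 - 16 \left(-8\right)^{2} = -8664 - 16 \cdot 64 = -8664 - 1024 = -9688$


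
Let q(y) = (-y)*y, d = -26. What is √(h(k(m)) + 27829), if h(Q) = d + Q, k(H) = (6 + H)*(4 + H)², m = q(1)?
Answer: 118*√2 ≈ 166.88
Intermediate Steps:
q(y) = -y²
m = -1 (m = -1*1² = -1*1 = -1)
k(H) = (4 + H)²*(6 + H)
h(Q) = -26 + Q
√(h(k(m)) + 27829) = √((-26 + (4 - 1)²*(6 - 1)) + 27829) = √((-26 + 3²*5) + 27829) = √((-26 + 9*5) + 27829) = √((-26 + 45) + 27829) = √(19 + 27829) = √27848 = 118*√2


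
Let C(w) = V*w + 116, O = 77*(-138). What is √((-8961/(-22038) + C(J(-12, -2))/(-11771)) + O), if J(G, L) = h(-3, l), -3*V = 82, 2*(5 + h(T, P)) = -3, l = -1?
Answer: I*√715031688379935535014/259409298 ≈ 103.08*I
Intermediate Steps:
h(T, P) = -13/2 (h(T, P) = -5 + (½)*(-3) = -5 - 3/2 = -13/2)
V = -82/3 (V = -⅓*82 = -82/3 ≈ -27.333)
O = -10626
J(G, L) = -13/2
C(w) = 116 - 82*w/3 (C(w) = -82*w/3 + 116 = 116 - 82*w/3)
√((-8961/(-22038) + C(J(-12, -2))/(-11771)) + O) = √((-8961/(-22038) + (116 - 82/3*(-13/2))/(-11771)) - 10626) = √((-8961*(-1/22038) + (116 + 533/3)*(-1/11771)) - 10626) = √((2987/7346 + (881/3)*(-1/11771)) - 10626) = √((2987/7346 - 881/35313) - 10626) = √(99008105/259409298 - 10626) = √(-2756384192443/259409298) = I*√715031688379935535014/259409298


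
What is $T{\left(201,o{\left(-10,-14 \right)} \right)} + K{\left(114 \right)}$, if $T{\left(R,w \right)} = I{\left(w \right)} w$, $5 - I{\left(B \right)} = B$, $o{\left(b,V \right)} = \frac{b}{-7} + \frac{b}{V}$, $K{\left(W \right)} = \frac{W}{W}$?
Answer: $\frac{349}{49} \approx 7.1225$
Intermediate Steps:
$K{\left(W \right)} = 1$
$o{\left(b,V \right)} = - \frac{b}{7} + \frac{b}{V}$ ($o{\left(b,V \right)} = b \left(- \frac{1}{7}\right) + \frac{b}{V} = - \frac{b}{7} + \frac{b}{V}$)
$I{\left(B \right)} = 5 - B$
$T{\left(R,w \right)} = w \left(5 - w\right)$ ($T{\left(R,w \right)} = \left(5 - w\right) w = w \left(5 - w\right)$)
$T{\left(201,o{\left(-10,-14 \right)} \right)} + K{\left(114 \right)} = \left(\left(- \frac{1}{7}\right) \left(-10\right) - \frac{10}{-14}\right) \left(5 - \left(\left(- \frac{1}{7}\right) \left(-10\right) - \frac{10}{-14}\right)\right) + 1 = \left(\frac{10}{7} - - \frac{5}{7}\right) \left(5 - \left(\frac{10}{7} - - \frac{5}{7}\right)\right) + 1 = \left(\frac{10}{7} + \frac{5}{7}\right) \left(5 - \left(\frac{10}{7} + \frac{5}{7}\right)\right) + 1 = \frac{15 \left(5 - \frac{15}{7}\right)}{7} + 1 = \frac{15}{7} \cdot \frac{20}{7} + 1 = \frac{300}{49} + 1 = \frac{349}{49}$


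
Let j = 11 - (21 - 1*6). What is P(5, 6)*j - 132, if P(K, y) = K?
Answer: -152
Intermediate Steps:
j = -4 (j = 11 - (21 - 6) = 11 - 1*15 = 11 - 15 = -4)
P(5, 6)*j - 132 = 5*(-4) - 132 = -20 - 132 = -152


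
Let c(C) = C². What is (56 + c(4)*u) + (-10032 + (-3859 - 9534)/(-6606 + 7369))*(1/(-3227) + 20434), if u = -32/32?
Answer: -505619191229213/2462201 ≈ -2.0535e+8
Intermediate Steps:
u = -1 (u = -32*1/32 = -1)
(56 + c(4)*u) + (-10032 + (-3859 - 9534)/(-6606 + 7369))*(1/(-3227) + 20434) = (56 + 4²*(-1)) + (-10032 + (-3859 - 9534)/(-6606 + 7369))*(1/(-3227) + 20434) = (56 + 16*(-1)) + (-10032 - 13393/763)*(-1/3227 + 20434) = (56 - 16) + (-10032 - 13393*1/763)*(65940517/3227) = 40 + (-10032 - 13393/763)*(65940517/3227) = 40 - 7667809/763*65940517/3227 = 40 - 505619289717253/2462201 = -505619191229213/2462201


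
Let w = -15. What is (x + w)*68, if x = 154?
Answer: 9452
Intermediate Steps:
(x + w)*68 = (154 - 15)*68 = 139*68 = 9452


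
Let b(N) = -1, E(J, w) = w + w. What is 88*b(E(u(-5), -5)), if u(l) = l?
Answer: -88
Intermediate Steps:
E(J, w) = 2*w
88*b(E(u(-5), -5)) = 88*(-1) = -88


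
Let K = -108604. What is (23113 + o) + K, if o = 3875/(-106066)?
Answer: -9067692281/106066 ≈ -85491.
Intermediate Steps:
o = -3875/106066 (o = 3875*(-1/106066) = -3875/106066 ≈ -0.036534)
(23113 + o) + K = (23113 - 3875/106066) - 108604 = 2451499583/106066 - 108604 = -9067692281/106066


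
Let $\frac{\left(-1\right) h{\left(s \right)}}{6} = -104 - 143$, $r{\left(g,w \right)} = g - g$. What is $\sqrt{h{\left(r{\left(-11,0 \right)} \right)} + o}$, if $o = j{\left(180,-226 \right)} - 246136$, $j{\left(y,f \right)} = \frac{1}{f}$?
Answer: $\frac{i \sqrt{12495947930}}{226} \approx 494.63 i$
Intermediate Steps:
$r{\left(g,w \right)} = 0$
$h{\left(s \right)} = 1482$ ($h{\left(s \right)} = - 6 \left(-104 - 143\right) = \left(-6\right) \left(-247\right) = 1482$)
$o = - \frac{55626737}{226}$ ($o = \frac{1}{-226} - 246136 = - \frac{1}{226} - 246136 = - \frac{55626737}{226} \approx -2.4614 \cdot 10^{5}$)
$\sqrt{h{\left(r{\left(-11,0 \right)} \right)} + o} = \sqrt{1482 - \frac{55626737}{226}} = \sqrt{- \frac{55291805}{226}} = \frac{i \sqrt{12495947930}}{226}$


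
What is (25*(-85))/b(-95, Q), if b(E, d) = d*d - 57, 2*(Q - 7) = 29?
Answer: -8500/1621 ≈ -5.2437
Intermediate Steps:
Q = 43/2 (Q = 7 + (½)*29 = 7 + 29/2 = 43/2 ≈ 21.500)
b(E, d) = -57 + d² (b(E, d) = d² - 57 = -57 + d²)
(25*(-85))/b(-95, Q) = (25*(-85))/(-57 + (43/2)²) = -2125/(-57 + 1849/4) = -2125/1621/4 = -2125*4/1621 = -8500/1621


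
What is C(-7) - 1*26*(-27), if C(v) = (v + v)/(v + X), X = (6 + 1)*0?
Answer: 704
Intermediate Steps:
X = 0 (X = 7*0 = 0)
C(v) = 2 (C(v) = (v + v)/(v + 0) = (2*v)/v = 2)
C(-7) - 1*26*(-27) = 2 - 1*26*(-27) = 2 - 26*(-27) = 2 + 702 = 704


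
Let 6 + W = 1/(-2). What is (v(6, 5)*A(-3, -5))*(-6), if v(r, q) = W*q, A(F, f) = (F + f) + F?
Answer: -2145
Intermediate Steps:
W = -13/2 (W = -6 + 1/(-2) = -6 - ½ = -13/2 ≈ -6.5000)
A(F, f) = f + 2*F
v(r, q) = -13*q/2
(v(6, 5)*A(-3, -5))*(-6) = ((-13/2*5)*(-5 + 2*(-3)))*(-6) = -65*(-5 - 6)/2*(-6) = -65/2*(-11)*(-6) = (715/2)*(-6) = -2145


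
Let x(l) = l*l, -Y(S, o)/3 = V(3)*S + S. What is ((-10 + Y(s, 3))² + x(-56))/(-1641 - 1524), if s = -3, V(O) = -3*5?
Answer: -21632/3165 ≈ -6.8348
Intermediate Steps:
V(O) = -15
Y(S, o) = 42*S (Y(S, o) = -3*(-15*S + S) = -(-42)*S = 42*S)
x(l) = l²
((-10 + Y(s, 3))² + x(-56))/(-1641 - 1524) = ((-10 + 42*(-3))² + (-56)²)/(-1641 - 1524) = ((-10 - 126)² + 3136)/(-3165) = ((-136)² + 3136)*(-1/3165) = (18496 + 3136)*(-1/3165) = 21632*(-1/3165) = -21632/3165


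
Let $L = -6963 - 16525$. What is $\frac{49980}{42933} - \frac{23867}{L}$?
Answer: $\frac{732870717}{336136768} \approx 2.1803$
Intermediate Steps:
$L = -23488$ ($L = -6963 - 16525 = -23488$)
$\frac{49980}{42933} - \frac{23867}{L} = \frac{49980}{42933} - \frac{23867}{-23488} = 49980 \cdot \frac{1}{42933} - - \frac{23867}{23488} = \frac{16660}{14311} + \frac{23867}{23488} = \frac{732870717}{336136768}$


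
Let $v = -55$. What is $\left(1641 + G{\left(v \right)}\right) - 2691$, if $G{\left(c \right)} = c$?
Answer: $-1105$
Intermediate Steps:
$\left(1641 + G{\left(v \right)}\right) - 2691 = \left(1641 - 55\right) - 2691 = 1586 - 2691 = -1105$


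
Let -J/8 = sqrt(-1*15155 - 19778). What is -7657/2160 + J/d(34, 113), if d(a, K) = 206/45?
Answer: -7657/2160 - 180*I*sqrt(34933)/103 ≈ -3.5449 - 326.63*I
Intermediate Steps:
J = -8*I*sqrt(34933) (J = -8*sqrt(-1*15155 - 19778) = -8*sqrt(-15155 - 19778) = -8*I*sqrt(34933) ≈ -1495.2*I)
d(a, K) = 206/45 (d(a, K) = 206*(1/45) = 206/45)
-7657/2160 + J/d(34, 113) = -7657/2160 + (-8*I*sqrt(34933))/(206/45) = -7657*1/2160 - 8*I*sqrt(34933)*(45/206) = -7657/2160 - 180*I*sqrt(34933)/103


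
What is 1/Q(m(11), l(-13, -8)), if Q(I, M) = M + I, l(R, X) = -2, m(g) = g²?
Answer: 1/119 ≈ 0.0084034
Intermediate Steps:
Q(I, M) = I + M
1/Q(m(11), l(-13, -8)) = 1/(11² - 2) = 1/(121 - 2) = 1/119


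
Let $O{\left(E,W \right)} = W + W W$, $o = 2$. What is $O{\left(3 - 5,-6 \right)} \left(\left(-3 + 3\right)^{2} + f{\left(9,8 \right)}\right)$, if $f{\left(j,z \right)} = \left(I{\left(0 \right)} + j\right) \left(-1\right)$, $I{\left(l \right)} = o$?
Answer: $-330$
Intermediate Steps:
$I{\left(l \right)} = 2$
$f{\left(j,z \right)} = -2 - j$ ($f{\left(j,z \right)} = \left(2 + j\right) \left(-1\right) = -2 - j$)
$O{\left(E,W \right)} = W + W^{2}$
$O{\left(3 - 5,-6 \right)} \left(\left(-3 + 3\right)^{2} + f{\left(9,8 \right)}\right) = - 6 \left(1 - 6\right) \left(\left(-3 + 3\right)^{2} - 11\right) = \left(-6\right) \left(-5\right) \left(0^{2} - 11\right) = 30 \left(0 - 11\right) = 30 \left(-11\right) = -330$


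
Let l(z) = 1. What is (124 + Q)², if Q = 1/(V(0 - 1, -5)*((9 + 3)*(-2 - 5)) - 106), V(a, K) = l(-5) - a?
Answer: 1154300625/75076 ≈ 15375.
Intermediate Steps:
V(a, K) = 1 - a
Q = -1/274 (Q = 1/((1 - (0 - 1))*((9 + 3)*(-2 - 5)) - 106) = 1/((1 - 1*(-1))*(12*(-7)) - 106) = 1/((1 + 1)*(-84) - 106) = 1/(2*(-84) - 106) = 1/(-168 - 106) = 1/(-274) = -1/274 ≈ -0.0036496)
(124 + Q)² = (124 - 1/274)² = (33975/274)² = 1154300625/75076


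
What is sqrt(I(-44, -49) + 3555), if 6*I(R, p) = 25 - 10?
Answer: sqrt(14230)/2 ≈ 59.645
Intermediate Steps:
I(R, p) = 5/2 (I(R, p) = (25 - 10)/6 = (1/6)*15 = 5/2)
sqrt(I(-44, -49) + 3555) = sqrt(5/2 + 3555) = sqrt(7115/2) = sqrt(14230)/2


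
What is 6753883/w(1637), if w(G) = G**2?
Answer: 6753883/2679769 ≈ 2.5203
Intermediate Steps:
6753883/w(1637) = 6753883/(1637**2) = 6753883/2679769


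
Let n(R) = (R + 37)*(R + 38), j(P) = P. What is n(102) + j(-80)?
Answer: 19380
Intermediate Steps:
n(R) = (37 + R)*(38 + R)
n(102) + j(-80) = (1406 + 102² + 75*102) - 80 = (1406 + 10404 + 7650) - 80 = 19460 - 80 = 19380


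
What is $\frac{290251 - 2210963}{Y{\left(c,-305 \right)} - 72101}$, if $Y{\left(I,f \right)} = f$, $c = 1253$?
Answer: $\frac{960356}{36203} \approx 26.527$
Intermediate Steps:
$\frac{290251 - 2210963}{Y{\left(c,-305 \right)} - 72101} = \frac{290251 - 2210963}{-305 - 72101} = - \frac{1920712}{-72406} = \left(-1920712\right) \left(- \frac{1}{72406}\right) = \frac{960356}{36203}$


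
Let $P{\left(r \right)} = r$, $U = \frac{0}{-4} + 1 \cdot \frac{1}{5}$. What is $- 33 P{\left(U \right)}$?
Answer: $- \frac{33}{5} \approx -6.6$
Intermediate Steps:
$U = \frac{1}{5}$ ($U = 0 \left(- \frac{1}{4}\right) + 1 \cdot \frac{1}{5} = 0 + \frac{1}{5} = \frac{1}{5} \approx 0.2$)
$- 33 P{\left(U \right)} = \left(-33\right) \frac{1}{5} = - \frac{33}{5}$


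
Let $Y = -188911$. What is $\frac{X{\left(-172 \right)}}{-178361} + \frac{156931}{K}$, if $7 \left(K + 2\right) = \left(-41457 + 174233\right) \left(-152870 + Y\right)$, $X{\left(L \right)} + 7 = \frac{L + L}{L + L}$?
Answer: $\frac{10907041969}{1156296885405610} \approx 9.4327 \cdot 10^{-6}$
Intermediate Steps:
$X{\left(L \right)} = -6$ ($X{\left(L \right)} = -7 + \frac{L + L}{L + L} = -7 + \frac{2 L}{2 L} = -7 + 2 L \frac{1}{2 L} = -7 + 1 = -6$)
$K = -6482902010$ ($K = -2 + \frac{\left(-41457 + 174233\right) \left(-152870 - 188911\right)}{7} = -2 + \frac{132776 \left(-341781\right)}{7} = -2 + \frac{1}{7} \left(-45380314056\right) = -2 - 6482902008 = -6482902010$)
$\frac{X{\left(-172 \right)}}{-178361} + \frac{156931}{K} = - \frac{6}{-178361} + \frac{156931}{-6482902010} = \left(-6\right) \left(- \frac{1}{178361}\right) + 156931 \left(- \frac{1}{6482902010}\right) = \frac{6}{178361} - \frac{156931}{6482902010} = \frac{10907041969}{1156296885405610}$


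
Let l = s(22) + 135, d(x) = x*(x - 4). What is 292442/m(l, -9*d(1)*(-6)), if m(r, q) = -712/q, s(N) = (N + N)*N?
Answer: 11843901/178 ≈ 66539.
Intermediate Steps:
s(N) = 2*N² (s(N) = (2*N)*N = 2*N²)
d(x) = x*(-4 + x)
l = 1103 (l = 2*22² + 135 = 2*484 + 135 = 968 + 135 = 1103)
292442/m(l, -9*d(1)*(-6)) = 292442/((-712*1/(54*(-4 + 1)))) = 292442/((-712/(-9*(-3)*(-6)))) = 292442/((-712/(27*(-6)))) = 292442/((-712/(-162))) = 292442/((-712*(-1/162))) = 292442/(356/81) = 292442*(81/356) = 11843901/178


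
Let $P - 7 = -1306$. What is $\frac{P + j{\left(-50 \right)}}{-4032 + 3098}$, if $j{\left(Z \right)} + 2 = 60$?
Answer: $\frac{1241}{934} \approx 1.3287$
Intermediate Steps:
$P = -1299$ ($P = 7 - 1306 = -1299$)
$j{\left(Z \right)} = 58$ ($j{\left(Z \right)} = -2 + 60 = 58$)
$\frac{P + j{\left(-50 \right)}}{-4032 + 3098} = \frac{-1299 + 58}{-4032 + 3098} = - \frac{1241}{-934} = \left(-1241\right) \left(- \frac{1}{934}\right) = \frac{1241}{934}$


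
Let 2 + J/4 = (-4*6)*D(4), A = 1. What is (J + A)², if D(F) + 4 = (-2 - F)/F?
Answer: 271441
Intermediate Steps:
D(F) = -4 + (-2 - F)/F
J = 520 (J = -8 + 4*((-4*6)*(-5 - 2/4)) = -8 + 4*(-24*(-5 - 2*¼)) = -8 + 4*(-24*(-5 - ½)) = -8 + 4*(-24*(-11/2)) = -8 + 4*132 = -8 + 528 = 520)
(J + A)² = (520 + 1)² = 521² = 271441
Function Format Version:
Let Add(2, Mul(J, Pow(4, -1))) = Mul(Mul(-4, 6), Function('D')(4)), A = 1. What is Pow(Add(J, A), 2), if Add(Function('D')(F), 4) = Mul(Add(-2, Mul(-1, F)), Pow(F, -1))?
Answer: 271441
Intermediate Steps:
Function('D')(F) = Add(-4, Mul(Pow(F, -1), Add(-2, Mul(-1, F)))) (Function('D')(F) = Add(-4, Mul(Add(-2, Mul(-1, F)), Pow(F, -1))) = Add(-4, Mul(Pow(F, -1), Add(-2, Mul(-1, F)))))
J = 520 (J = Add(-8, Mul(4, Mul(Mul(-4, 6), Add(-5, Mul(-2, Pow(4, -1)))))) = Add(-8, Mul(4, Mul(-24, Add(-5, Mul(-2, Rational(1, 4)))))) = Add(-8, Mul(4, Mul(-24, Add(-5, Rational(-1, 2))))) = Add(-8, Mul(4, Mul(-24, Rational(-11, 2)))) = Add(-8, Mul(4, 132)) = Add(-8, 528) = 520)
Pow(Add(J, A), 2) = Pow(Add(520, 1), 2) = Pow(521, 2) = 271441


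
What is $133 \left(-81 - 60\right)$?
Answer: $-18753$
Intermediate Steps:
$133 \left(-81 - 60\right) = 133 \left(-141\right) = -18753$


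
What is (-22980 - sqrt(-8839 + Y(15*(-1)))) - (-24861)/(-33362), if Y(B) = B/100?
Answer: -766683621/33362 - I*sqrt(883915)/10 ≈ -22981.0 - 94.017*I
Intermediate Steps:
Y(B) = B/100 (Y(B) = B*(1/100) = B/100)
(-22980 - sqrt(-8839 + Y(15*(-1)))) - (-24861)/(-33362) = (-22980 - sqrt(-8839 + (15*(-1))/100)) - (-24861)/(-33362) = (-22980 - sqrt(-8839 + (1/100)*(-15))) - (-24861)*(-1)/33362 = (-22980 - sqrt(-8839 - 3/20)) - 1*24861/33362 = (-22980 - sqrt(-176783/20)) - 24861/33362 = (-22980 - I*sqrt(883915)/10) - 24861/33362 = -766683621/33362 - I*sqrt(883915)/10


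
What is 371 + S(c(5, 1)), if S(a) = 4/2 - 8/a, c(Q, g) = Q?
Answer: 1857/5 ≈ 371.40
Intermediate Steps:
S(a) = 2 - 8/a (S(a) = 4*(½) - 8/a = 2 - 8/a)
371 + S(c(5, 1)) = 371 + (2 - 8/5) = 371 + ⅖ = 1857/5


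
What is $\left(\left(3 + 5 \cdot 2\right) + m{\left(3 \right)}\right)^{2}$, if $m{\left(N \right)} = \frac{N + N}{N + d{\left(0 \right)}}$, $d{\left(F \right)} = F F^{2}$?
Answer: $225$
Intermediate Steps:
$d{\left(F \right)} = F^{3}$
$m{\left(N \right)} = 2$ ($m{\left(N \right)} = \frac{N + N}{N + 0^{3}} = \frac{2 N}{N + 0} = \frac{2 N}{N} = 2$)
$\left(\left(3 + 5 \cdot 2\right) + m{\left(3 \right)}\right)^{2} = \left(\left(3 + 5 \cdot 2\right) + 2\right)^{2} = \left(\left(3 + 10\right) + 2\right)^{2} = \left(13 + 2\right)^{2} = 15^{2} = 225$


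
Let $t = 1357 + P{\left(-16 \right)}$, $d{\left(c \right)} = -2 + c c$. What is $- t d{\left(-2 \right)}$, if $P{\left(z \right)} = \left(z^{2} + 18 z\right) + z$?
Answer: $-2618$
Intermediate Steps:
$d{\left(c \right)} = -2 + c^{2}$
$P{\left(z \right)} = z^{2} + 19 z$
$t = 1309$ ($t = 1357 - 16 \left(19 - 16\right) = 1357 - 48 = 1309$)
$- t d{\left(-2 \right)} = - 1309 \left(-2 + \left(-2\right)^{2}\right) = - 1309 \left(-2 + 4\right) = - 1309 \cdot 2 = \left(-1\right) 2618 = -2618$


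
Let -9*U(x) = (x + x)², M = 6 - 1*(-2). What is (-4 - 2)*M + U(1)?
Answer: -436/9 ≈ -48.444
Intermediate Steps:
M = 8 (M = 6 + 2 = 8)
U(x) = -4*x²/9 (U(x) = -(x + x)²/9 = -4*x²/9)
(-4 - 2)*M + U(1) = (-4 - 2)*8 - 4/9*1² = -6*8 - 4/9*1 = -48 - 4/9 = -436/9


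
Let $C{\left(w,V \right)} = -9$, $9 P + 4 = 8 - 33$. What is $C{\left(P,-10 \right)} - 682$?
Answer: $-691$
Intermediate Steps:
$P = - \frac{29}{9}$ ($P = - \frac{4}{9} + \frac{8 - 33}{9} = - \frac{4}{9} + \frac{1}{9} \left(-25\right) = - \frac{4}{9} - \frac{25}{9} = - \frac{29}{9} \approx -3.2222$)
$C{\left(P,-10 \right)} - 682 = -9 - 682 = -691$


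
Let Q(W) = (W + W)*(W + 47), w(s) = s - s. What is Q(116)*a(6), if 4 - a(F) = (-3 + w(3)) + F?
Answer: 37816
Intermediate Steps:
w(s) = 0
Q(W) = 2*W*(47 + W) (Q(W) = (2*W)*(47 + W) = 2*W*(47 + W))
a(F) = 7 - F (a(F) = 4 - ((-3 + 0) + F) = 4 - (-3 + F) = 4 + (3 - F) = 7 - F)
Q(116)*a(6) = (2*116*(47 + 116))*(7 - 1*6) = (2*116*163)*(7 - 6) = 37816*1 = 37816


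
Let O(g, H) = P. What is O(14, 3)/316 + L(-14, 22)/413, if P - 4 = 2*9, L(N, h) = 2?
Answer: 4859/65254 ≈ 0.074463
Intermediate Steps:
P = 22 (P = 4 + 2*9 = 4 + 18 = 22)
O(g, H) = 22
O(14, 3)/316 + L(-14, 22)/413 = 22/316 + 2/413 = 22*(1/316) + 2*(1/413) = 11/158 + 2/413 = 4859/65254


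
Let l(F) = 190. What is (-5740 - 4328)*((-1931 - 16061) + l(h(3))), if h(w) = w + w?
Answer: 179230536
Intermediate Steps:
h(w) = 2*w
(-5740 - 4328)*((-1931 - 16061) + l(h(3))) = (-5740 - 4328)*((-1931 - 16061) + 190) = -10068*(-17992 + 190) = -10068*(-17802) = 179230536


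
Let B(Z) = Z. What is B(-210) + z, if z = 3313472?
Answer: 3313262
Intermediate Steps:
B(-210) + z = -210 + 3313472 = 3313262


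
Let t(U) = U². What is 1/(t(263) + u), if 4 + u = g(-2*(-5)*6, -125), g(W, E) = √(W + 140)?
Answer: 13833/956759405 - 2*√2/956759405 ≈ 1.4455e-5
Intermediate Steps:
g(W, E) = √(140 + W)
u = -4 + 10*√2 (u = -4 + √(140 - 2*(-5)*6) = -4 + √(140 + 10*6) = -4 + √(140 + 60) = -4 + √200 = -4 + 10*√2 ≈ 10.142)
1/(t(263) + u) = 1/(263² + (-4 + 10*√2)) = 1/(69169 + (-4 + 10*√2)) = 1/(69165 + 10*√2)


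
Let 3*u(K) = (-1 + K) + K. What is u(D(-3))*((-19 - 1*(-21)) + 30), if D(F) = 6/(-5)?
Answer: -544/15 ≈ -36.267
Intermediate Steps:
D(F) = -6/5 (D(F) = 6*(-1/5) = -6/5)
u(K) = -1/3 + 2*K/3 (u(K) = ((-1 + K) + K)/3 = (-1 + 2*K)/3 = -1/3 + 2*K/3)
u(D(-3))*((-19 - 1*(-21)) + 30) = (-1/3 + (2/3)*(-6/5))*((-19 - 1*(-21)) + 30) = (-1/3 - 4/5)*((-19 + 21) + 30) = -17*(2 + 30)/15 = -17/15*32 = -544/15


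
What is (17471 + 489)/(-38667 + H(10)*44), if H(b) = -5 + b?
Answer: -17960/38447 ≈ -0.46714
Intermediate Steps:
(17471 + 489)/(-38667 + H(10)*44) = (17471 + 489)/(-38667 + (-5 + 10)*44) = 17960/(-38667 + 5*44) = 17960/(-38667 + 220) = 17960/(-38447) = 17960*(-1/38447) = -17960/38447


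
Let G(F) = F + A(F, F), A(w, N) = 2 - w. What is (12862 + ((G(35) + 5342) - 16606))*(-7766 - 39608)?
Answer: -75798400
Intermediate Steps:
G(F) = 2 (G(F) = F + (2 - F) = 2)
(12862 + ((G(35) + 5342) - 16606))*(-7766 - 39608) = (12862 + ((2 + 5342) - 16606))*(-7766 - 39608) = (12862 + (5344 - 16606))*(-47374) = (12862 - 11262)*(-47374) = 1600*(-47374) = -75798400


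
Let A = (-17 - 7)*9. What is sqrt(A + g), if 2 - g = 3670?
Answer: 2*I*sqrt(971) ≈ 62.322*I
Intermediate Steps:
g = -3668 (g = 2 - 1*3670 = 2 - 3670 = -3668)
A = -216 (A = -24*9 = -216)
sqrt(A + g) = sqrt(-216 - 3668) = sqrt(-3884) = 2*I*sqrt(971)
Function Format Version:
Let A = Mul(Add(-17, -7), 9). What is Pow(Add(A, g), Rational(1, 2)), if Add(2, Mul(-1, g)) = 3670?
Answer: Mul(2, I, Pow(971, Rational(1, 2))) ≈ Mul(62.322, I)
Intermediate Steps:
g = -3668 (g = Add(2, Mul(-1, 3670)) = Add(2, -3670) = -3668)
A = -216 (A = Mul(-24, 9) = -216)
Pow(Add(A, g), Rational(1, 2)) = Pow(Add(-216, -3668), Rational(1, 2)) = Pow(-3884, Rational(1, 2)) = Mul(2, I, Pow(971, Rational(1, 2)))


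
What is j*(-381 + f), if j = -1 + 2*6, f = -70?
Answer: -4961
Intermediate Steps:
j = 11 (j = -1 + 12 = 11)
j*(-381 + f) = 11*(-381 - 70) = 11*(-451) = -4961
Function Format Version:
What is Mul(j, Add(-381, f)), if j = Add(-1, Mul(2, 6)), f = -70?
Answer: -4961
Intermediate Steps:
j = 11 (j = Add(-1, 12) = 11)
Mul(j, Add(-381, f)) = Mul(11, Add(-381, -70)) = Mul(11, -451) = -4961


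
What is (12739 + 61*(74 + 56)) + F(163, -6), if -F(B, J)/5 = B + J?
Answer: 19884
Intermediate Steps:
F(B, J) = -5*B - 5*J (F(B, J) = -5*(B + J) = -5*B - 5*J)
(12739 + 61*(74 + 56)) + F(163, -6) = (12739 + 61*(74 + 56)) + (-5*163 - 5*(-6)) = (12739 + 61*130) + (-815 + 30) = (12739 + 7930) - 785 = 20669 - 785 = 19884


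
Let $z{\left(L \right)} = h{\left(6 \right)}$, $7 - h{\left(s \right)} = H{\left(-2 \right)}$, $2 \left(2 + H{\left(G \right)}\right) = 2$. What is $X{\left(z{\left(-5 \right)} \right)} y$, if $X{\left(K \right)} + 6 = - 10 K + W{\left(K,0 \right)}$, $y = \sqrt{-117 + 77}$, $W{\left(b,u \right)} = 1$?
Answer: $- 170 i \sqrt{10} \approx - 537.59 i$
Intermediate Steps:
$H{\left(G \right)} = -1$ ($H{\left(G \right)} = -2 + \frac{1}{2} \cdot 2 = -2 + 1 = -1$)
$y = 2 i \sqrt{10}$ ($y = \sqrt{-40} = 2 i \sqrt{10} \approx 6.3246 i$)
$h{\left(s \right)} = 8$ ($h{\left(s \right)} = 7 - -1 = 7 + 1 = 8$)
$z{\left(L \right)} = 8$
$X{\left(K \right)} = -5 - 10 K$ ($X{\left(K \right)} = -6 - \left(-1 + 10 K\right) = -5 - 10 K$)
$X{\left(z{\left(-5 \right)} \right)} y = \left(-5 - 80\right) 2 i \sqrt{10} = - 85 \cdot 2 i \sqrt{10} = - 170 i \sqrt{10}$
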